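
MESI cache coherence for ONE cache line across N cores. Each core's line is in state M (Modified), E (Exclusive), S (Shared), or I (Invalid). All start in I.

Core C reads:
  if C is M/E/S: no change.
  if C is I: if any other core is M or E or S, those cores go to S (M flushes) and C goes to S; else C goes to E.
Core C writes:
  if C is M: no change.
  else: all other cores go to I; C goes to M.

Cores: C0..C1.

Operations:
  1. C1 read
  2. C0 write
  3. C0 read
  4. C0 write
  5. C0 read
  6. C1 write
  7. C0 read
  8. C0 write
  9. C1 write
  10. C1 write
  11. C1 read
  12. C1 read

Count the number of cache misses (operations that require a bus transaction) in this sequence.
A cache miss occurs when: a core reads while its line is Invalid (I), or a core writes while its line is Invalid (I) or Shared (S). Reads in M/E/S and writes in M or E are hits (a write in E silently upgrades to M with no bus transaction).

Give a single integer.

Answer: 6

Derivation:
Op 1: C1 read [C1 read from I: no other sharers -> C1=E (exclusive)] -> [I,E] [MISS #1: read from I]
Op 2: C0 write [C0 write: invalidate ['C1=E'] -> C0=M] -> [M,I] [MISS #2: write from I]
Op 3: C0 read [C0 read: already in M, no change] -> [M,I] [hit: read from M]
Op 4: C0 write [C0 write: already M (modified), no change] -> [M,I] [hit: write from M]
Op 5: C0 read [C0 read: already in M, no change] -> [M,I] [hit: read from M]
Op 6: C1 write [C1 write: invalidate ['C0=M'] -> C1=M] -> [I,M] [MISS #3: write from I]
Op 7: C0 read [C0 read from I: others=['C1=M'] -> C0=S, others downsized to S] -> [S,S] [MISS #4: read from I]
Op 8: C0 write [C0 write: invalidate ['C1=S'] -> C0=M] -> [M,I] [MISS #5: write from S]
Op 9: C1 write [C1 write: invalidate ['C0=M'] -> C1=M] -> [I,M] [MISS #6: write from I]
Op 10: C1 write [C1 write: already M (modified), no change] -> [I,M] [hit: write from M]
Op 11: C1 read [C1 read: already in M, no change] -> [I,M] [hit: read from M]
Op 12: C1 read [C1 read: already in M, no change] -> [I,M] [hit: read from M]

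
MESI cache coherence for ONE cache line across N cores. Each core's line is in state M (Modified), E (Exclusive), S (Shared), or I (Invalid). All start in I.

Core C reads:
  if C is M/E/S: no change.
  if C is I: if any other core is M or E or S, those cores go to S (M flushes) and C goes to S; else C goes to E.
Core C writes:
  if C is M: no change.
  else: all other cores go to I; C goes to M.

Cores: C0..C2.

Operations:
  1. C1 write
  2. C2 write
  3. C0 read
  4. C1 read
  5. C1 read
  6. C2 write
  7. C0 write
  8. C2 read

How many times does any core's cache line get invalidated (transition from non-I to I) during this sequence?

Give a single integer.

Answer: 4

Derivation:
Op 1: C1 write [C1 write: invalidate none -> C1=M] -> [I,M,I] (invalidations this op: 0; running total: 0)
Op 2: C2 write [C2 write: invalidate ['C1=M'] -> C2=M] -> [I,I,M] (invalidations this op: 1; running total: 1)
Op 3: C0 read [C0 read from I: others=['C2=M'] -> C0=S, others downsized to S] -> [S,I,S] (invalidations this op: 0; running total: 1)
Op 4: C1 read [C1 read from I: others=['C0=S', 'C2=S'] -> C1=S, others downsized to S] -> [S,S,S] (invalidations this op: 0; running total: 1)
Op 5: C1 read [C1 read: already in S, no change] -> [S,S,S] (invalidations this op: 0; running total: 1)
Op 6: C2 write [C2 write: invalidate ['C0=S', 'C1=S'] -> C2=M] -> [I,I,M] (invalidations this op: 2; running total: 3)
Op 7: C0 write [C0 write: invalidate ['C2=M'] -> C0=M] -> [M,I,I] (invalidations this op: 1; running total: 4)
Op 8: C2 read [C2 read from I: others=['C0=M'] -> C2=S, others downsized to S] -> [S,I,S] (invalidations this op: 0; running total: 4)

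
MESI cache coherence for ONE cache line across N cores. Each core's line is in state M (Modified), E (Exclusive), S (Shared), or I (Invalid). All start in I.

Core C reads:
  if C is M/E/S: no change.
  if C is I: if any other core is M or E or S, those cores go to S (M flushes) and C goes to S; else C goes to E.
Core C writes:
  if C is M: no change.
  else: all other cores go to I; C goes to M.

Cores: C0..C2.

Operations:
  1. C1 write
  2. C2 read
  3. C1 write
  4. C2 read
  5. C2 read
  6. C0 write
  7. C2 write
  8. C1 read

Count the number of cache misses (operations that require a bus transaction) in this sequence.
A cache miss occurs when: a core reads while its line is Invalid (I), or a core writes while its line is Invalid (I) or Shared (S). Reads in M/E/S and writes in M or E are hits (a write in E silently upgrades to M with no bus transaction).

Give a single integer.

Answer: 7

Derivation:
Op 1: C1 write [C1 write: invalidate none -> C1=M] -> [I,M,I] [MISS #1: write from I]
Op 2: C2 read [C2 read from I: others=['C1=M'] -> C2=S, others downsized to S] -> [I,S,S] [MISS #2: read from I]
Op 3: C1 write [C1 write: invalidate ['C2=S'] -> C1=M] -> [I,M,I] [MISS #3: write from S]
Op 4: C2 read [C2 read from I: others=['C1=M'] -> C2=S, others downsized to S] -> [I,S,S] [MISS #4: read from I]
Op 5: C2 read [C2 read: already in S, no change] -> [I,S,S] [hit: read from S]
Op 6: C0 write [C0 write: invalidate ['C1=S', 'C2=S'] -> C0=M] -> [M,I,I] [MISS #5: write from I]
Op 7: C2 write [C2 write: invalidate ['C0=M'] -> C2=M] -> [I,I,M] [MISS #6: write from I]
Op 8: C1 read [C1 read from I: others=['C2=M'] -> C1=S, others downsized to S] -> [I,S,S] [MISS #7: read from I]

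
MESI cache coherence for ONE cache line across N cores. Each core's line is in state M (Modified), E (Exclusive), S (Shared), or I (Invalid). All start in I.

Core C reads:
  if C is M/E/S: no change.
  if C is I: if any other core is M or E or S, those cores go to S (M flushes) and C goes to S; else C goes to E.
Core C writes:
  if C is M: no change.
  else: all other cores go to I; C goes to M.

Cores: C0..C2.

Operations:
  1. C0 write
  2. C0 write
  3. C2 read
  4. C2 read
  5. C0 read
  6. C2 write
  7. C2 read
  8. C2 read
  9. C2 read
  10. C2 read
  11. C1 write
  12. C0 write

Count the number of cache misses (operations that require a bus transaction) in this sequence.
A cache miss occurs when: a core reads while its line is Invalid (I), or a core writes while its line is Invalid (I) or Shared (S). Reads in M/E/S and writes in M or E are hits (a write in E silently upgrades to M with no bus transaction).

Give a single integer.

Answer: 5

Derivation:
Op 1: C0 write [C0 write: invalidate none -> C0=M] -> [M,I,I] [MISS #1: write from I]
Op 2: C0 write [C0 write: already M (modified), no change] -> [M,I,I] [hit: write from M]
Op 3: C2 read [C2 read from I: others=['C0=M'] -> C2=S, others downsized to S] -> [S,I,S] [MISS #2: read from I]
Op 4: C2 read [C2 read: already in S, no change] -> [S,I,S] [hit: read from S]
Op 5: C0 read [C0 read: already in S, no change] -> [S,I,S] [hit: read from S]
Op 6: C2 write [C2 write: invalidate ['C0=S'] -> C2=M] -> [I,I,M] [MISS #3: write from S]
Op 7: C2 read [C2 read: already in M, no change] -> [I,I,M] [hit: read from M]
Op 8: C2 read [C2 read: already in M, no change] -> [I,I,M] [hit: read from M]
Op 9: C2 read [C2 read: already in M, no change] -> [I,I,M] [hit: read from M]
Op 10: C2 read [C2 read: already in M, no change] -> [I,I,M] [hit: read from M]
Op 11: C1 write [C1 write: invalidate ['C2=M'] -> C1=M] -> [I,M,I] [MISS #4: write from I]
Op 12: C0 write [C0 write: invalidate ['C1=M'] -> C0=M] -> [M,I,I] [MISS #5: write from I]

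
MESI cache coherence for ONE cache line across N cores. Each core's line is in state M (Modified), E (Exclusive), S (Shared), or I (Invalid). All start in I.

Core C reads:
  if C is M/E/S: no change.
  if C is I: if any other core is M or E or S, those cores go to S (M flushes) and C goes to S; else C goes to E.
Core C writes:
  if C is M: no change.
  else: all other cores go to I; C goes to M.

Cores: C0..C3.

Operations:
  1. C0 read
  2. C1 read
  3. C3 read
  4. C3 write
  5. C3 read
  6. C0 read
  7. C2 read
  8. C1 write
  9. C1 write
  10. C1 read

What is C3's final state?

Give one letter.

Op 1: C0 read [C0 read from I: no other sharers -> C0=E (exclusive)] -> [E,I,I,I]
Op 2: C1 read [C1 read from I: others=['C0=E'] -> C1=S, others downsized to S] -> [S,S,I,I]
Op 3: C3 read [C3 read from I: others=['C0=S', 'C1=S'] -> C3=S, others downsized to S] -> [S,S,I,S]
Op 4: C3 write [C3 write: invalidate ['C0=S', 'C1=S'] -> C3=M] -> [I,I,I,M]
Op 5: C3 read [C3 read: already in M, no change] -> [I,I,I,M]
Op 6: C0 read [C0 read from I: others=['C3=M'] -> C0=S, others downsized to S] -> [S,I,I,S]
Op 7: C2 read [C2 read from I: others=['C0=S', 'C3=S'] -> C2=S, others downsized to S] -> [S,I,S,S]
Op 8: C1 write [C1 write: invalidate ['C0=S', 'C2=S', 'C3=S'] -> C1=M] -> [I,M,I,I]
Op 9: C1 write [C1 write: already M (modified), no change] -> [I,M,I,I]
Op 10: C1 read [C1 read: already in M, no change] -> [I,M,I,I]

Answer: I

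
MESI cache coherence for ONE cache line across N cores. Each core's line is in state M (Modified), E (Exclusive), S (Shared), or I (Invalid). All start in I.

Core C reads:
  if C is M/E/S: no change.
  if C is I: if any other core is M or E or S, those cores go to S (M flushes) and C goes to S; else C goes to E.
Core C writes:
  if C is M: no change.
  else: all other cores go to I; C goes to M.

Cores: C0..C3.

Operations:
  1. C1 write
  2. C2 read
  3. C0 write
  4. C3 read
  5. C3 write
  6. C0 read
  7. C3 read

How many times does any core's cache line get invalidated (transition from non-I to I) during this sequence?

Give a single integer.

Op 1: C1 write [C1 write: invalidate none -> C1=M] -> [I,M,I,I] (invalidations this op: 0; running total: 0)
Op 2: C2 read [C2 read from I: others=['C1=M'] -> C2=S, others downsized to S] -> [I,S,S,I] (invalidations this op: 0; running total: 0)
Op 3: C0 write [C0 write: invalidate ['C1=S', 'C2=S'] -> C0=M] -> [M,I,I,I] (invalidations this op: 2; running total: 2)
Op 4: C3 read [C3 read from I: others=['C0=M'] -> C3=S, others downsized to S] -> [S,I,I,S] (invalidations this op: 0; running total: 2)
Op 5: C3 write [C3 write: invalidate ['C0=S'] -> C3=M] -> [I,I,I,M] (invalidations this op: 1; running total: 3)
Op 6: C0 read [C0 read from I: others=['C3=M'] -> C0=S, others downsized to S] -> [S,I,I,S] (invalidations this op: 0; running total: 3)
Op 7: C3 read [C3 read: already in S, no change] -> [S,I,I,S] (invalidations this op: 0; running total: 3)

Answer: 3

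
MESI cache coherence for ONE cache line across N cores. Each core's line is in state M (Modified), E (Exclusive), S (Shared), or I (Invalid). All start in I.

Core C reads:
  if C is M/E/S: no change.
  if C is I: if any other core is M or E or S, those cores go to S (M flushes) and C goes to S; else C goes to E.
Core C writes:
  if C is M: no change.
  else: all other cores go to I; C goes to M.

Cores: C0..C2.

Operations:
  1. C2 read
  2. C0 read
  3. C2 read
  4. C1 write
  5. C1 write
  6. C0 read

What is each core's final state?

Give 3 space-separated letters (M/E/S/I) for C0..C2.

Answer: S S I

Derivation:
Op 1: C2 read [C2 read from I: no other sharers -> C2=E (exclusive)] -> [I,I,E]
Op 2: C0 read [C0 read from I: others=['C2=E'] -> C0=S, others downsized to S] -> [S,I,S]
Op 3: C2 read [C2 read: already in S, no change] -> [S,I,S]
Op 4: C1 write [C1 write: invalidate ['C0=S', 'C2=S'] -> C1=M] -> [I,M,I]
Op 5: C1 write [C1 write: already M (modified), no change] -> [I,M,I]
Op 6: C0 read [C0 read from I: others=['C1=M'] -> C0=S, others downsized to S] -> [S,S,I]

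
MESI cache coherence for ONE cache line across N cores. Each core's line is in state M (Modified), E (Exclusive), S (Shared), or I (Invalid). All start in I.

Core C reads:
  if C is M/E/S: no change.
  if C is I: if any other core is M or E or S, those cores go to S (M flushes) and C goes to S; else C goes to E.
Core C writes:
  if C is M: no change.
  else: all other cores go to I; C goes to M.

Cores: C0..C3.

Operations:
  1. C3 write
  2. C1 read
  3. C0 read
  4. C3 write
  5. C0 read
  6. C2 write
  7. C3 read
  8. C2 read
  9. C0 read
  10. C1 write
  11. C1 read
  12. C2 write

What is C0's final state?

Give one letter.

Op 1: C3 write [C3 write: invalidate none -> C3=M] -> [I,I,I,M]
Op 2: C1 read [C1 read from I: others=['C3=M'] -> C1=S, others downsized to S] -> [I,S,I,S]
Op 3: C0 read [C0 read from I: others=['C1=S', 'C3=S'] -> C0=S, others downsized to S] -> [S,S,I,S]
Op 4: C3 write [C3 write: invalidate ['C0=S', 'C1=S'] -> C3=M] -> [I,I,I,M]
Op 5: C0 read [C0 read from I: others=['C3=M'] -> C0=S, others downsized to S] -> [S,I,I,S]
Op 6: C2 write [C2 write: invalidate ['C0=S', 'C3=S'] -> C2=M] -> [I,I,M,I]
Op 7: C3 read [C3 read from I: others=['C2=M'] -> C3=S, others downsized to S] -> [I,I,S,S]
Op 8: C2 read [C2 read: already in S, no change] -> [I,I,S,S]
Op 9: C0 read [C0 read from I: others=['C2=S', 'C3=S'] -> C0=S, others downsized to S] -> [S,I,S,S]
Op 10: C1 write [C1 write: invalidate ['C0=S', 'C2=S', 'C3=S'] -> C1=M] -> [I,M,I,I]
Op 11: C1 read [C1 read: already in M, no change] -> [I,M,I,I]
Op 12: C2 write [C2 write: invalidate ['C1=M'] -> C2=M] -> [I,I,M,I]

Answer: I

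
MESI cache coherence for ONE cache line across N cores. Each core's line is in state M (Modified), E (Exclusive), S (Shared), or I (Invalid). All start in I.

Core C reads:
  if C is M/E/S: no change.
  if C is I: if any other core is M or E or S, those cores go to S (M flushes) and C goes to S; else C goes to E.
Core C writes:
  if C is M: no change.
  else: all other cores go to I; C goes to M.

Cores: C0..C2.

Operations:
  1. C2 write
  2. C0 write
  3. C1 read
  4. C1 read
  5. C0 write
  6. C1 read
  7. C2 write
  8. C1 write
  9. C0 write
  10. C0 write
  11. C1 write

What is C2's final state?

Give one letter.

Op 1: C2 write [C2 write: invalidate none -> C2=M] -> [I,I,M]
Op 2: C0 write [C0 write: invalidate ['C2=M'] -> C0=M] -> [M,I,I]
Op 3: C1 read [C1 read from I: others=['C0=M'] -> C1=S, others downsized to S] -> [S,S,I]
Op 4: C1 read [C1 read: already in S, no change] -> [S,S,I]
Op 5: C0 write [C0 write: invalidate ['C1=S'] -> C0=M] -> [M,I,I]
Op 6: C1 read [C1 read from I: others=['C0=M'] -> C1=S, others downsized to S] -> [S,S,I]
Op 7: C2 write [C2 write: invalidate ['C0=S', 'C1=S'] -> C2=M] -> [I,I,M]
Op 8: C1 write [C1 write: invalidate ['C2=M'] -> C1=M] -> [I,M,I]
Op 9: C0 write [C0 write: invalidate ['C1=M'] -> C0=M] -> [M,I,I]
Op 10: C0 write [C0 write: already M (modified), no change] -> [M,I,I]
Op 11: C1 write [C1 write: invalidate ['C0=M'] -> C1=M] -> [I,M,I]

Answer: I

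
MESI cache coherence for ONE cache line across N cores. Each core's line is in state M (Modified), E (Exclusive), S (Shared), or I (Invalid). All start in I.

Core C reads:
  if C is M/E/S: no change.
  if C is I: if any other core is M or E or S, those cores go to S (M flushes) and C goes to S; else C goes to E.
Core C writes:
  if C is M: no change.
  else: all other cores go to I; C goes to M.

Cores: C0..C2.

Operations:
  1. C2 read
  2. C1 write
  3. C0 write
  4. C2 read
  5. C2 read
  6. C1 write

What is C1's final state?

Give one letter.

Answer: M

Derivation:
Op 1: C2 read [C2 read from I: no other sharers -> C2=E (exclusive)] -> [I,I,E]
Op 2: C1 write [C1 write: invalidate ['C2=E'] -> C1=M] -> [I,M,I]
Op 3: C0 write [C0 write: invalidate ['C1=M'] -> C0=M] -> [M,I,I]
Op 4: C2 read [C2 read from I: others=['C0=M'] -> C2=S, others downsized to S] -> [S,I,S]
Op 5: C2 read [C2 read: already in S, no change] -> [S,I,S]
Op 6: C1 write [C1 write: invalidate ['C0=S', 'C2=S'] -> C1=M] -> [I,M,I]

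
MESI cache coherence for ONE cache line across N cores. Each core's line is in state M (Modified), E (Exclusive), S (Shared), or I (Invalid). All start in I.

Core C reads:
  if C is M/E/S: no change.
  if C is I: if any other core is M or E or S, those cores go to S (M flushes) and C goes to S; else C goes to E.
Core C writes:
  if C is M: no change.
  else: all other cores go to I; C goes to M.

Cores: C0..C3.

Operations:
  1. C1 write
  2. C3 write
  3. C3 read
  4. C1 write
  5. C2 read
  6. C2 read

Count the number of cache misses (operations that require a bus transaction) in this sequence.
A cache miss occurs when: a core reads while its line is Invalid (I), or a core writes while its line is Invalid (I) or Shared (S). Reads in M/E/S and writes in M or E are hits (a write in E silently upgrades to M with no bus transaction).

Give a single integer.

Answer: 4

Derivation:
Op 1: C1 write [C1 write: invalidate none -> C1=M] -> [I,M,I,I] [MISS #1: write from I]
Op 2: C3 write [C3 write: invalidate ['C1=M'] -> C3=M] -> [I,I,I,M] [MISS #2: write from I]
Op 3: C3 read [C3 read: already in M, no change] -> [I,I,I,M] [hit: read from M]
Op 4: C1 write [C1 write: invalidate ['C3=M'] -> C1=M] -> [I,M,I,I] [MISS #3: write from I]
Op 5: C2 read [C2 read from I: others=['C1=M'] -> C2=S, others downsized to S] -> [I,S,S,I] [MISS #4: read from I]
Op 6: C2 read [C2 read: already in S, no change] -> [I,S,S,I] [hit: read from S]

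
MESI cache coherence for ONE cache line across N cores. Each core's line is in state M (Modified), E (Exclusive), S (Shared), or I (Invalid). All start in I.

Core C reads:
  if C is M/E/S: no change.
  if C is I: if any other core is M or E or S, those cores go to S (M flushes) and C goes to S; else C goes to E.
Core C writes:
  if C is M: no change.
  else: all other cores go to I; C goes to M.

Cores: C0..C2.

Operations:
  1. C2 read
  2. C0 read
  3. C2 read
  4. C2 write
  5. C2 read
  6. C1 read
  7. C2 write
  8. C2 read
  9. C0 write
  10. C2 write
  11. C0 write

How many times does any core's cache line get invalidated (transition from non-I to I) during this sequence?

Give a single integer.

Op 1: C2 read [C2 read from I: no other sharers -> C2=E (exclusive)] -> [I,I,E] (invalidations this op: 0; running total: 0)
Op 2: C0 read [C0 read from I: others=['C2=E'] -> C0=S, others downsized to S] -> [S,I,S] (invalidations this op: 0; running total: 0)
Op 3: C2 read [C2 read: already in S, no change] -> [S,I,S] (invalidations this op: 0; running total: 0)
Op 4: C2 write [C2 write: invalidate ['C0=S'] -> C2=M] -> [I,I,M] (invalidations this op: 1; running total: 1)
Op 5: C2 read [C2 read: already in M, no change] -> [I,I,M] (invalidations this op: 0; running total: 1)
Op 6: C1 read [C1 read from I: others=['C2=M'] -> C1=S, others downsized to S] -> [I,S,S] (invalidations this op: 0; running total: 1)
Op 7: C2 write [C2 write: invalidate ['C1=S'] -> C2=M] -> [I,I,M] (invalidations this op: 1; running total: 2)
Op 8: C2 read [C2 read: already in M, no change] -> [I,I,M] (invalidations this op: 0; running total: 2)
Op 9: C0 write [C0 write: invalidate ['C2=M'] -> C0=M] -> [M,I,I] (invalidations this op: 1; running total: 3)
Op 10: C2 write [C2 write: invalidate ['C0=M'] -> C2=M] -> [I,I,M] (invalidations this op: 1; running total: 4)
Op 11: C0 write [C0 write: invalidate ['C2=M'] -> C0=M] -> [M,I,I] (invalidations this op: 1; running total: 5)

Answer: 5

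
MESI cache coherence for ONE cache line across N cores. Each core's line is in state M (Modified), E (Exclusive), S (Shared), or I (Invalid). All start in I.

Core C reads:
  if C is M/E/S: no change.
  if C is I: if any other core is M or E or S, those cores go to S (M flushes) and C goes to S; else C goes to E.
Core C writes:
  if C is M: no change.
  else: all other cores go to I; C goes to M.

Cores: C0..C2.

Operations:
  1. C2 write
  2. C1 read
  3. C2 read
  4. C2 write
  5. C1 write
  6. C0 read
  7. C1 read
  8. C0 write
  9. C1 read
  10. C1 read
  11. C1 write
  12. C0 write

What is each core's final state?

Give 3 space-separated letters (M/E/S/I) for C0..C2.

Op 1: C2 write [C2 write: invalidate none -> C2=M] -> [I,I,M]
Op 2: C1 read [C1 read from I: others=['C2=M'] -> C1=S, others downsized to S] -> [I,S,S]
Op 3: C2 read [C2 read: already in S, no change] -> [I,S,S]
Op 4: C2 write [C2 write: invalidate ['C1=S'] -> C2=M] -> [I,I,M]
Op 5: C1 write [C1 write: invalidate ['C2=M'] -> C1=M] -> [I,M,I]
Op 6: C0 read [C0 read from I: others=['C1=M'] -> C0=S, others downsized to S] -> [S,S,I]
Op 7: C1 read [C1 read: already in S, no change] -> [S,S,I]
Op 8: C0 write [C0 write: invalidate ['C1=S'] -> C0=M] -> [M,I,I]
Op 9: C1 read [C1 read from I: others=['C0=M'] -> C1=S, others downsized to S] -> [S,S,I]
Op 10: C1 read [C1 read: already in S, no change] -> [S,S,I]
Op 11: C1 write [C1 write: invalidate ['C0=S'] -> C1=M] -> [I,M,I]
Op 12: C0 write [C0 write: invalidate ['C1=M'] -> C0=M] -> [M,I,I]

Answer: M I I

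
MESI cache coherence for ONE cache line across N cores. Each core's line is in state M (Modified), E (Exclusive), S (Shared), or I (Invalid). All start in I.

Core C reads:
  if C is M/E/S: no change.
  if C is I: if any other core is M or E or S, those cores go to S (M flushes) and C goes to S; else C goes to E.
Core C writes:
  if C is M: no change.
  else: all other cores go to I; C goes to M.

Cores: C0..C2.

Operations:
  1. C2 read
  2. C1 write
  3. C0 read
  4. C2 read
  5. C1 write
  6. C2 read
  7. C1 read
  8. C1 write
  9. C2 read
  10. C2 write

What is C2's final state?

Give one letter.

Answer: M

Derivation:
Op 1: C2 read [C2 read from I: no other sharers -> C2=E (exclusive)] -> [I,I,E]
Op 2: C1 write [C1 write: invalidate ['C2=E'] -> C1=M] -> [I,M,I]
Op 3: C0 read [C0 read from I: others=['C1=M'] -> C0=S, others downsized to S] -> [S,S,I]
Op 4: C2 read [C2 read from I: others=['C0=S', 'C1=S'] -> C2=S, others downsized to S] -> [S,S,S]
Op 5: C1 write [C1 write: invalidate ['C0=S', 'C2=S'] -> C1=M] -> [I,M,I]
Op 6: C2 read [C2 read from I: others=['C1=M'] -> C2=S, others downsized to S] -> [I,S,S]
Op 7: C1 read [C1 read: already in S, no change] -> [I,S,S]
Op 8: C1 write [C1 write: invalidate ['C2=S'] -> C1=M] -> [I,M,I]
Op 9: C2 read [C2 read from I: others=['C1=M'] -> C2=S, others downsized to S] -> [I,S,S]
Op 10: C2 write [C2 write: invalidate ['C1=S'] -> C2=M] -> [I,I,M]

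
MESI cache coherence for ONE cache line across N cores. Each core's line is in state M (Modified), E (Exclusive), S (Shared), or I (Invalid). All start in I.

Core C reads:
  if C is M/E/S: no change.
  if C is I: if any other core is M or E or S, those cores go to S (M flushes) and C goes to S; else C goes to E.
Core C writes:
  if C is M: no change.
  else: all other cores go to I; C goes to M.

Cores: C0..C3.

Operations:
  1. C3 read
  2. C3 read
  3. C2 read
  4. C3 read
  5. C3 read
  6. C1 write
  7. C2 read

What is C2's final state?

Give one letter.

Op 1: C3 read [C3 read from I: no other sharers -> C3=E (exclusive)] -> [I,I,I,E]
Op 2: C3 read [C3 read: already in E, no change] -> [I,I,I,E]
Op 3: C2 read [C2 read from I: others=['C3=E'] -> C2=S, others downsized to S] -> [I,I,S,S]
Op 4: C3 read [C3 read: already in S, no change] -> [I,I,S,S]
Op 5: C3 read [C3 read: already in S, no change] -> [I,I,S,S]
Op 6: C1 write [C1 write: invalidate ['C2=S', 'C3=S'] -> C1=M] -> [I,M,I,I]
Op 7: C2 read [C2 read from I: others=['C1=M'] -> C2=S, others downsized to S] -> [I,S,S,I]

Answer: S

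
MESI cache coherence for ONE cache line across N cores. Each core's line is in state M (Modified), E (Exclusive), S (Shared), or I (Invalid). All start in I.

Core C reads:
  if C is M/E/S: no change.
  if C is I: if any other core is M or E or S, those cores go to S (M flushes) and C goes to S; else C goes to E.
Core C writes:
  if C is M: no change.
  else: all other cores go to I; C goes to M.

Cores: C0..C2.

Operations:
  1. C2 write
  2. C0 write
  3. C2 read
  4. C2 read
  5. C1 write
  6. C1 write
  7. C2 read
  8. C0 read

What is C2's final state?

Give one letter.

Answer: S

Derivation:
Op 1: C2 write [C2 write: invalidate none -> C2=M] -> [I,I,M]
Op 2: C0 write [C0 write: invalidate ['C2=M'] -> C0=M] -> [M,I,I]
Op 3: C2 read [C2 read from I: others=['C0=M'] -> C2=S, others downsized to S] -> [S,I,S]
Op 4: C2 read [C2 read: already in S, no change] -> [S,I,S]
Op 5: C1 write [C1 write: invalidate ['C0=S', 'C2=S'] -> C1=M] -> [I,M,I]
Op 6: C1 write [C1 write: already M (modified), no change] -> [I,M,I]
Op 7: C2 read [C2 read from I: others=['C1=M'] -> C2=S, others downsized to S] -> [I,S,S]
Op 8: C0 read [C0 read from I: others=['C1=S', 'C2=S'] -> C0=S, others downsized to S] -> [S,S,S]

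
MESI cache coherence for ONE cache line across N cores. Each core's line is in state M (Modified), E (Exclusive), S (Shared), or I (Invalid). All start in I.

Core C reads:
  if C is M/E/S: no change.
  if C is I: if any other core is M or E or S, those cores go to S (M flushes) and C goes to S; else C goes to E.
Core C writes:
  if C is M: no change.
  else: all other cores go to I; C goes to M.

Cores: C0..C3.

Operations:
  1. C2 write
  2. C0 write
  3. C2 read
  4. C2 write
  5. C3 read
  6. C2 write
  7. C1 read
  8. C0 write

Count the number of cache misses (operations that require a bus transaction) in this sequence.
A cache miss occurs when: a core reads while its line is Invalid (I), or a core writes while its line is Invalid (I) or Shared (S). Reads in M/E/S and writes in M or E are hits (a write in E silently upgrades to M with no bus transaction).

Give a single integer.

Op 1: C2 write [C2 write: invalidate none -> C2=M] -> [I,I,M,I] [MISS #1: write from I]
Op 2: C0 write [C0 write: invalidate ['C2=M'] -> C0=M] -> [M,I,I,I] [MISS #2: write from I]
Op 3: C2 read [C2 read from I: others=['C0=M'] -> C2=S, others downsized to S] -> [S,I,S,I] [MISS #3: read from I]
Op 4: C2 write [C2 write: invalidate ['C0=S'] -> C2=M] -> [I,I,M,I] [MISS #4: write from S]
Op 5: C3 read [C3 read from I: others=['C2=M'] -> C3=S, others downsized to S] -> [I,I,S,S] [MISS #5: read from I]
Op 6: C2 write [C2 write: invalidate ['C3=S'] -> C2=M] -> [I,I,M,I] [MISS #6: write from S]
Op 7: C1 read [C1 read from I: others=['C2=M'] -> C1=S, others downsized to S] -> [I,S,S,I] [MISS #7: read from I]
Op 8: C0 write [C0 write: invalidate ['C1=S', 'C2=S'] -> C0=M] -> [M,I,I,I] [MISS #8: write from I]

Answer: 8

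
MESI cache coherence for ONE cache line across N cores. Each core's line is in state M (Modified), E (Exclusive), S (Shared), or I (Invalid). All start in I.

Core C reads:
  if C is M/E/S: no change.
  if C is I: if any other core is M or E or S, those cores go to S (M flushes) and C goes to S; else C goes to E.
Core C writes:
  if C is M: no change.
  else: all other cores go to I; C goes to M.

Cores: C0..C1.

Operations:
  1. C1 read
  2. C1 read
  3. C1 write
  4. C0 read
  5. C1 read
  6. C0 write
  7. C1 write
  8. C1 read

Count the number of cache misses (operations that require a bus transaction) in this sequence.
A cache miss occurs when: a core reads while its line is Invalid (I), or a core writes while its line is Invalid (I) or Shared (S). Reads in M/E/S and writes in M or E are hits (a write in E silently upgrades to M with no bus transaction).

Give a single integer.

Answer: 4

Derivation:
Op 1: C1 read [C1 read from I: no other sharers -> C1=E (exclusive)] -> [I,E] [MISS #1: read from I]
Op 2: C1 read [C1 read: already in E, no change] -> [I,E] [hit: read from E]
Op 3: C1 write [C1 write: invalidate none -> C1=M] -> [I,M] [hit: write from E is a silent E->M upgrade, no bus transaction]
Op 4: C0 read [C0 read from I: others=['C1=M'] -> C0=S, others downsized to S] -> [S,S] [MISS #2: read from I]
Op 5: C1 read [C1 read: already in S, no change] -> [S,S] [hit: read from S]
Op 6: C0 write [C0 write: invalidate ['C1=S'] -> C0=M] -> [M,I] [MISS #3: write from S]
Op 7: C1 write [C1 write: invalidate ['C0=M'] -> C1=M] -> [I,M] [MISS #4: write from I]
Op 8: C1 read [C1 read: already in M, no change] -> [I,M] [hit: read from M]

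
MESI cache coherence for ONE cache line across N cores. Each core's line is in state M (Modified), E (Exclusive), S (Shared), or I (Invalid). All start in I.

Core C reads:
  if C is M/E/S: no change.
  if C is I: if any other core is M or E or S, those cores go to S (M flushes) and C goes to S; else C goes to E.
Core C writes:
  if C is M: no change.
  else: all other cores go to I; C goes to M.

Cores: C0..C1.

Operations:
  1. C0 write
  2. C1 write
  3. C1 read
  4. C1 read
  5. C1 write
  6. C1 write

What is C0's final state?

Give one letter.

Op 1: C0 write [C0 write: invalidate none -> C0=M] -> [M,I]
Op 2: C1 write [C1 write: invalidate ['C0=M'] -> C1=M] -> [I,M]
Op 3: C1 read [C1 read: already in M, no change] -> [I,M]
Op 4: C1 read [C1 read: already in M, no change] -> [I,M]
Op 5: C1 write [C1 write: already M (modified), no change] -> [I,M]
Op 6: C1 write [C1 write: already M (modified), no change] -> [I,M]

Answer: I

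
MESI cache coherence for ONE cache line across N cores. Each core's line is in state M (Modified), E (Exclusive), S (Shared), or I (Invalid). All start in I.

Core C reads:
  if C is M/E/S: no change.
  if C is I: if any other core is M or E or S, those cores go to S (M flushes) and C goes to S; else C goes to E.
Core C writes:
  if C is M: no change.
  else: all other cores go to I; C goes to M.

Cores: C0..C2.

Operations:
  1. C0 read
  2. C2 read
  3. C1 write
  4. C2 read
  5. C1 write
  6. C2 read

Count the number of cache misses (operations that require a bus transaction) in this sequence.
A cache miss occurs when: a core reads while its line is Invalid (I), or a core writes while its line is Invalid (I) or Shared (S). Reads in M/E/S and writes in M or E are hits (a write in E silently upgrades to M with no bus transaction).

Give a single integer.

Op 1: C0 read [C0 read from I: no other sharers -> C0=E (exclusive)] -> [E,I,I] [MISS #1: read from I]
Op 2: C2 read [C2 read from I: others=['C0=E'] -> C2=S, others downsized to S] -> [S,I,S] [MISS #2: read from I]
Op 3: C1 write [C1 write: invalidate ['C0=S', 'C2=S'] -> C1=M] -> [I,M,I] [MISS #3: write from I]
Op 4: C2 read [C2 read from I: others=['C1=M'] -> C2=S, others downsized to S] -> [I,S,S] [MISS #4: read from I]
Op 5: C1 write [C1 write: invalidate ['C2=S'] -> C1=M] -> [I,M,I] [MISS #5: write from S]
Op 6: C2 read [C2 read from I: others=['C1=M'] -> C2=S, others downsized to S] -> [I,S,S] [MISS #6: read from I]

Answer: 6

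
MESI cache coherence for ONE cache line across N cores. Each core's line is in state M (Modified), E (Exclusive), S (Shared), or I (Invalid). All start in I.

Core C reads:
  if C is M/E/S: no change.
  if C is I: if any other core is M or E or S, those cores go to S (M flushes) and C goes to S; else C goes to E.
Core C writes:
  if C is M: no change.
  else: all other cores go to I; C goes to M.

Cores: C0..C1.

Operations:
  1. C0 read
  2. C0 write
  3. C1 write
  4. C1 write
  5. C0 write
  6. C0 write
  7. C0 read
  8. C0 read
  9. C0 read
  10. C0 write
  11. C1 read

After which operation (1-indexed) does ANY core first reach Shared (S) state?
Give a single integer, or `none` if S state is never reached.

Answer: 11

Derivation:
Op 1: C0 read [C0 read from I: no other sharers -> C0=E (exclusive)] -> [E,I]
Op 2: C0 write [C0 write: invalidate none -> C0=M] -> [M,I]
Op 3: C1 write [C1 write: invalidate ['C0=M'] -> C1=M] -> [I,M]
Op 4: C1 write [C1 write: already M (modified), no change] -> [I,M]
Op 5: C0 write [C0 write: invalidate ['C1=M'] -> C0=M] -> [M,I]
Op 6: C0 write [C0 write: already M (modified), no change] -> [M,I]
Op 7: C0 read [C0 read: already in M, no change] -> [M,I]
Op 8: C0 read [C0 read: already in M, no change] -> [M,I]
Op 9: C0 read [C0 read: already in M, no change] -> [M,I]
Op 10: C0 write [C0 write: already M (modified), no change] -> [M,I]
Op 11: C1 read [C1 read from I: others=['C0=M'] -> C1=S, others downsized to S] -> [S,S]
  -> First S state at op 11; remaining ops need not be traced.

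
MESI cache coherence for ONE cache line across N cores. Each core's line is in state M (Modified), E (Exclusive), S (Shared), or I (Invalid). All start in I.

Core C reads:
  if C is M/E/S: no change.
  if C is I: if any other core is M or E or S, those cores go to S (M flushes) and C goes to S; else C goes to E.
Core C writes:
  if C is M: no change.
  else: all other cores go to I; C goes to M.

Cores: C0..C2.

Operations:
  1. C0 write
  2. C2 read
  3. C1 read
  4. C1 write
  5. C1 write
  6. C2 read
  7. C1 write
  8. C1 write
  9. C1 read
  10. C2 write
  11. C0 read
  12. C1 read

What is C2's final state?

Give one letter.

Op 1: C0 write [C0 write: invalidate none -> C0=M] -> [M,I,I]
Op 2: C2 read [C2 read from I: others=['C0=M'] -> C2=S, others downsized to S] -> [S,I,S]
Op 3: C1 read [C1 read from I: others=['C0=S', 'C2=S'] -> C1=S, others downsized to S] -> [S,S,S]
Op 4: C1 write [C1 write: invalidate ['C0=S', 'C2=S'] -> C1=M] -> [I,M,I]
Op 5: C1 write [C1 write: already M (modified), no change] -> [I,M,I]
Op 6: C2 read [C2 read from I: others=['C1=M'] -> C2=S, others downsized to S] -> [I,S,S]
Op 7: C1 write [C1 write: invalidate ['C2=S'] -> C1=M] -> [I,M,I]
Op 8: C1 write [C1 write: already M (modified), no change] -> [I,M,I]
Op 9: C1 read [C1 read: already in M, no change] -> [I,M,I]
Op 10: C2 write [C2 write: invalidate ['C1=M'] -> C2=M] -> [I,I,M]
Op 11: C0 read [C0 read from I: others=['C2=M'] -> C0=S, others downsized to S] -> [S,I,S]
Op 12: C1 read [C1 read from I: others=['C0=S', 'C2=S'] -> C1=S, others downsized to S] -> [S,S,S]

Answer: S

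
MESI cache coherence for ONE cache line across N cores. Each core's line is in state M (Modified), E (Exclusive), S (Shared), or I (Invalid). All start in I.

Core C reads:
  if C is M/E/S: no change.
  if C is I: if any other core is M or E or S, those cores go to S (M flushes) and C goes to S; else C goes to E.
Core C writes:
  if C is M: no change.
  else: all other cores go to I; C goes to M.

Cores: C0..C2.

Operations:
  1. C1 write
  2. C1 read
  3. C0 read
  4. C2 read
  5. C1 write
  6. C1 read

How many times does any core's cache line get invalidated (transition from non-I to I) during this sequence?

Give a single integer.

Op 1: C1 write [C1 write: invalidate none -> C1=M] -> [I,M,I] (invalidations this op: 0; running total: 0)
Op 2: C1 read [C1 read: already in M, no change] -> [I,M,I] (invalidations this op: 0; running total: 0)
Op 3: C0 read [C0 read from I: others=['C1=M'] -> C0=S, others downsized to S] -> [S,S,I] (invalidations this op: 0; running total: 0)
Op 4: C2 read [C2 read from I: others=['C0=S', 'C1=S'] -> C2=S, others downsized to S] -> [S,S,S] (invalidations this op: 0; running total: 0)
Op 5: C1 write [C1 write: invalidate ['C0=S', 'C2=S'] -> C1=M] -> [I,M,I] (invalidations this op: 2; running total: 2)
Op 6: C1 read [C1 read: already in M, no change] -> [I,M,I] (invalidations this op: 0; running total: 2)

Answer: 2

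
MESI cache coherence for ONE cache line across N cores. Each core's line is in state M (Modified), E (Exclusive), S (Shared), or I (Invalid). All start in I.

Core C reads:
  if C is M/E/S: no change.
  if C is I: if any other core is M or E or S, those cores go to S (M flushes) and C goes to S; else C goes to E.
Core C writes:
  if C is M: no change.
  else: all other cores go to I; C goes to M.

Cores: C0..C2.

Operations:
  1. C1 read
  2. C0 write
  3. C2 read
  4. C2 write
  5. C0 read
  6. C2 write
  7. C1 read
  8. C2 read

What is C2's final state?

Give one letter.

Op 1: C1 read [C1 read from I: no other sharers -> C1=E (exclusive)] -> [I,E,I]
Op 2: C0 write [C0 write: invalidate ['C1=E'] -> C0=M] -> [M,I,I]
Op 3: C2 read [C2 read from I: others=['C0=M'] -> C2=S, others downsized to S] -> [S,I,S]
Op 4: C2 write [C2 write: invalidate ['C0=S'] -> C2=M] -> [I,I,M]
Op 5: C0 read [C0 read from I: others=['C2=M'] -> C0=S, others downsized to S] -> [S,I,S]
Op 6: C2 write [C2 write: invalidate ['C0=S'] -> C2=M] -> [I,I,M]
Op 7: C1 read [C1 read from I: others=['C2=M'] -> C1=S, others downsized to S] -> [I,S,S]
Op 8: C2 read [C2 read: already in S, no change] -> [I,S,S]

Answer: S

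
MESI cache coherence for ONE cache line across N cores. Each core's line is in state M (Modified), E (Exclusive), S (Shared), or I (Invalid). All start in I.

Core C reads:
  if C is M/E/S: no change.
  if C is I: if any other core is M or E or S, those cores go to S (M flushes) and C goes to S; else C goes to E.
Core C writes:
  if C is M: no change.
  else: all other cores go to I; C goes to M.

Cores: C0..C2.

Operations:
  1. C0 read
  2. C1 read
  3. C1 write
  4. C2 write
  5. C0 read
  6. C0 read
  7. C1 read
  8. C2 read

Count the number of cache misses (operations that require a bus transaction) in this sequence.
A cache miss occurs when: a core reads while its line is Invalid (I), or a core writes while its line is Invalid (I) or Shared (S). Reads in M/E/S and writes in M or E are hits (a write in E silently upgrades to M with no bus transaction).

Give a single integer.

Op 1: C0 read [C0 read from I: no other sharers -> C0=E (exclusive)] -> [E,I,I] [MISS #1: read from I]
Op 2: C1 read [C1 read from I: others=['C0=E'] -> C1=S, others downsized to S] -> [S,S,I] [MISS #2: read from I]
Op 3: C1 write [C1 write: invalidate ['C0=S'] -> C1=M] -> [I,M,I] [MISS #3: write from S]
Op 4: C2 write [C2 write: invalidate ['C1=M'] -> C2=M] -> [I,I,M] [MISS #4: write from I]
Op 5: C0 read [C0 read from I: others=['C2=M'] -> C0=S, others downsized to S] -> [S,I,S] [MISS #5: read from I]
Op 6: C0 read [C0 read: already in S, no change] -> [S,I,S] [hit: read from S]
Op 7: C1 read [C1 read from I: others=['C0=S', 'C2=S'] -> C1=S, others downsized to S] -> [S,S,S] [MISS #6: read from I]
Op 8: C2 read [C2 read: already in S, no change] -> [S,S,S] [hit: read from S]

Answer: 6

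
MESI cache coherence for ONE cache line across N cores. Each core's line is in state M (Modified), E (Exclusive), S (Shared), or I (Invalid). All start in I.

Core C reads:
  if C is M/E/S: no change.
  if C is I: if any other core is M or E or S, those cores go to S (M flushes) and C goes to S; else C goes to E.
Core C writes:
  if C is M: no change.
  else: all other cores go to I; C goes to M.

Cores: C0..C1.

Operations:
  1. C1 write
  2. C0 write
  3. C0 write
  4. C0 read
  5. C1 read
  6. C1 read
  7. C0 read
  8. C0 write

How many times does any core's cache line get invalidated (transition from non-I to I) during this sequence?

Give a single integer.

Op 1: C1 write [C1 write: invalidate none -> C1=M] -> [I,M] (invalidations this op: 0; running total: 0)
Op 2: C0 write [C0 write: invalidate ['C1=M'] -> C0=M] -> [M,I] (invalidations this op: 1; running total: 1)
Op 3: C0 write [C0 write: already M (modified), no change] -> [M,I] (invalidations this op: 0; running total: 1)
Op 4: C0 read [C0 read: already in M, no change] -> [M,I] (invalidations this op: 0; running total: 1)
Op 5: C1 read [C1 read from I: others=['C0=M'] -> C1=S, others downsized to S] -> [S,S] (invalidations this op: 0; running total: 1)
Op 6: C1 read [C1 read: already in S, no change] -> [S,S] (invalidations this op: 0; running total: 1)
Op 7: C0 read [C0 read: already in S, no change] -> [S,S] (invalidations this op: 0; running total: 1)
Op 8: C0 write [C0 write: invalidate ['C1=S'] -> C0=M] -> [M,I] (invalidations this op: 1; running total: 2)

Answer: 2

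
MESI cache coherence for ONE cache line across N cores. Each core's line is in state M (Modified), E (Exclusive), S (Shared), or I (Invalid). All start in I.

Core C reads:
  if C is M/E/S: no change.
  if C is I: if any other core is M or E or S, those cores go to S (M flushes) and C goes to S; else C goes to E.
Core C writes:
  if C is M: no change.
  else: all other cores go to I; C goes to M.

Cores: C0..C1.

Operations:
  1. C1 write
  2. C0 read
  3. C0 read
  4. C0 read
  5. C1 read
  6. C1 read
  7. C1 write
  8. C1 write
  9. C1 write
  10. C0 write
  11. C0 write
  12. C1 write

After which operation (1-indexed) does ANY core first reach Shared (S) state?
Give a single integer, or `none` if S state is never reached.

Op 1: C1 write [C1 write: invalidate none -> C1=M] -> [I,M]
Op 2: C0 read [C0 read from I: others=['C1=M'] -> C0=S, others downsized to S] -> [S,S]
  -> First S state at op 2; remaining ops need not be traced.

Answer: 2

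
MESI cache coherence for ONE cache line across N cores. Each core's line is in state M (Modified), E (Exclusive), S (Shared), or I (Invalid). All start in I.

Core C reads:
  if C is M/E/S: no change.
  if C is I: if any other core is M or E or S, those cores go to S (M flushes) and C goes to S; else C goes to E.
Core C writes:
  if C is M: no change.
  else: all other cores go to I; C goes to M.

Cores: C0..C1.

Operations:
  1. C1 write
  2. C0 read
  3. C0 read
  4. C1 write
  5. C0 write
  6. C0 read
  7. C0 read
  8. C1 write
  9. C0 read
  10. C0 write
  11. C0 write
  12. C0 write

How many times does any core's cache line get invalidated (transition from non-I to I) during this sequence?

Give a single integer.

Op 1: C1 write [C1 write: invalidate none -> C1=M] -> [I,M] (invalidations this op: 0; running total: 0)
Op 2: C0 read [C0 read from I: others=['C1=M'] -> C0=S, others downsized to S] -> [S,S] (invalidations this op: 0; running total: 0)
Op 3: C0 read [C0 read: already in S, no change] -> [S,S] (invalidations this op: 0; running total: 0)
Op 4: C1 write [C1 write: invalidate ['C0=S'] -> C1=M] -> [I,M] (invalidations this op: 1; running total: 1)
Op 5: C0 write [C0 write: invalidate ['C1=M'] -> C0=M] -> [M,I] (invalidations this op: 1; running total: 2)
Op 6: C0 read [C0 read: already in M, no change] -> [M,I] (invalidations this op: 0; running total: 2)
Op 7: C0 read [C0 read: already in M, no change] -> [M,I] (invalidations this op: 0; running total: 2)
Op 8: C1 write [C1 write: invalidate ['C0=M'] -> C1=M] -> [I,M] (invalidations this op: 1; running total: 3)
Op 9: C0 read [C0 read from I: others=['C1=M'] -> C0=S, others downsized to S] -> [S,S] (invalidations this op: 0; running total: 3)
Op 10: C0 write [C0 write: invalidate ['C1=S'] -> C0=M] -> [M,I] (invalidations this op: 1; running total: 4)
Op 11: C0 write [C0 write: already M (modified), no change] -> [M,I] (invalidations this op: 0; running total: 4)
Op 12: C0 write [C0 write: already M (modified), no change] -> [M,I] (invalidations this op: 0; running total: 4)

Answer: 4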